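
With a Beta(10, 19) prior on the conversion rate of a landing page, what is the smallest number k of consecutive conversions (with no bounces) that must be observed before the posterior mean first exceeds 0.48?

After k conversions and 0 bounces the posterior is Beta(10+k, 19), with mean (10+k)/(10+19+k).
Set (10+k)/(29+k) > 0.48 and solve: k > (0.48·29 − 10)/(1 − 0.48) = 7.538.
The smallest integer exceeding 7.538 is 8.

k = 8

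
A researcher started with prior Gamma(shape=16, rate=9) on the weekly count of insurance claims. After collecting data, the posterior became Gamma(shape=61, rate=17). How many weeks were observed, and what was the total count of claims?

n = 8 weeks with total 45 claims

Gamma–Poisson conjugacy: posterior shape = α + Σxᵢ, posterior rate = β + n.
Matching: Σxᵢ = 61 − 16 = 45 and n = 17 − 9 = 8.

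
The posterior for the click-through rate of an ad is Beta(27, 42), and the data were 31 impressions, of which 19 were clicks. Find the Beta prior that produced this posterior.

Beta is conjugate to the binomial likelihood: posterior = Beta(a+s, b+f).
Subtract the data counts: 27−19=8, 42−12=30.

Beta(8, 30)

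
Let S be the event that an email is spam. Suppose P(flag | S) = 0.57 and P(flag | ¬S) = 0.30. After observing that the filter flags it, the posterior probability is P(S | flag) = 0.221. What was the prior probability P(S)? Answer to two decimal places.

P(S) = 0.13

Bayes' rule in odds form gives O(S|E) = O(S)·[P(E|S)/P(E|¬S)], hence O(S) = O(S|E)/LR.
Posterior odds = 0.221/(1−0.221) = 0.2837. LR = 0.57/0.30 = 1.9000.
Prior odds = 0.2837/1.9000 = 0.1493, so P(S) = 0.1493/(1+0.1493) ≈ 0.13.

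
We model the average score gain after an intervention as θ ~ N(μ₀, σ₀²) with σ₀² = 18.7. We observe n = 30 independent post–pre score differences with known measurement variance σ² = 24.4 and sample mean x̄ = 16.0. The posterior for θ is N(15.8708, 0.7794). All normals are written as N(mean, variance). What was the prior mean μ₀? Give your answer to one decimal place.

μ₀ = 12.9

With known observation variance, the Normal–Normal posterior has precision τ_n = τ₀ + n/σ² and mean μ_n = (τ₀μ₀ + (n/σ²)x̄)/τ_n.
Here τ₀ = 1/18.7 = 0.053476 and τ_data = 30/24.4 = 1.229508, so τ_n = 1.282984.
Rearranging for μ₀: μ₀ = (μ_n·τ_n − τ_data·x̄)/τ₀ = (15.8708·1.282984 − 1.229508·16.0) / 0.053476 = 0.689854/0.053476 ≈ 12.9.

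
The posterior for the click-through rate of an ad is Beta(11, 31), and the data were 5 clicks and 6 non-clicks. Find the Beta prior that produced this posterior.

Beta(6, 25)

A Beta(α, β) prior with s successes and f failures in binomial data gives a Beta(α+s, β+f) posterior.
Subtract the data counts: 11−5=6, 31−6=25.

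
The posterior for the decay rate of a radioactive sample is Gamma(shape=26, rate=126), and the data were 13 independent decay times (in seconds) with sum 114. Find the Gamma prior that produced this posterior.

Gamma(shape=13, rate=12)

Gamma–exponential conjugacy: posterior shape = α + n, posterior rate = β + Σtᵢ.
So α = 26 − 13 = 13 and β = 126 − 114 = 12.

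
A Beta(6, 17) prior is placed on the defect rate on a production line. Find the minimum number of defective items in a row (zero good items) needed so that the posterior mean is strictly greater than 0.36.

k = 4

After k defective items and 0 good items the posterior is Beta(6+k, 17), with mean (6+k)/(6+17+k).
Set (6+k)/(23+k) > 0.36 and solve: k > (0.36·23 − 6)/(1 − 0.36) = 3.562.
The smallest integer exceeding 3.562 is 4.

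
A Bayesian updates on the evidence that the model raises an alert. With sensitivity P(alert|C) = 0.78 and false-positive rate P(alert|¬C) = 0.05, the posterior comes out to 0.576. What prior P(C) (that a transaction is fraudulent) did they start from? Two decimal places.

Bayes' rule in odds form gives O(C|E) = O(C)·[P(E|C)/P(E|¬C)], hence O(C) = O(C|E)/LR.
Posterior odds = 0.576/(1−0.576) = 1.3585. LR = 0.78/0.05 = 15.6000.
Prior odds = 1.3585/15.6000 = 0.0871, so P(C) = 0.0871/(1+0.0871) ≈ 0.08.

P(C) = 0.08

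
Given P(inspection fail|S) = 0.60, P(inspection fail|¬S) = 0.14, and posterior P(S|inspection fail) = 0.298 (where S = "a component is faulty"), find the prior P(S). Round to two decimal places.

P(S) = 0.09

In odds form, posterior odds = prior odds × likelihood ratio, so prior odds = posterior odds ÷ LR.
Posterior odds = 0.298/(1−0.298) = 0.4245. LR = 0.60/0.14 = 4.2857.
Prior odds = 0.4245/4.2857 = 0.0991, so P(S) = 0.0991/(1+0.0991) ≈ 0.09.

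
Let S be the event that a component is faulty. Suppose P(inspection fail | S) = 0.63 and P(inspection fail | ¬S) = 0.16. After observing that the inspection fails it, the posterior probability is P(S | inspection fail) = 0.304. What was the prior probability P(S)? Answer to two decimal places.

Bayes' rule in odds form gives O(S|E) = O(S)·[P(E|S)/P(E|¬S)], hence O(S) = O(S|E)/LR.
Posterior odds = 0.304/(1−0.304) = 0.4368. LR = 0.63/0.16 = 3.9375.
Prior odds = 0.4368/3.9375 = 0.1109, so P(S) = 0.1109/(1+0.1109) ≈ 0.10.

P(S) = 0.10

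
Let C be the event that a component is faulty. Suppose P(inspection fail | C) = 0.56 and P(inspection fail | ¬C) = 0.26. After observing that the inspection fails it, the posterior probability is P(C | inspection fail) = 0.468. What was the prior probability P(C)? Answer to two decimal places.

Bayes' rule in odds form gives O(C|E) = O(C)·[P(E|C)/P(E|¬C)], hence O(C) = O(C|E)/LR.
Posterior odds = 0.468/(1−0.468) = 0.8797. LR = 0.56/0.26 = 2.1538.
Prior odds = 0.8797/2.1538 = 0.4084, so P(C) = 0.4084/(1+0.4084) ≈ 0.29.

P(C) = 0.29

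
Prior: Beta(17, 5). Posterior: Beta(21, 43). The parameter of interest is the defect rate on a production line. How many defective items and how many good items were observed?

Under Beta–binomial conjugacy the posterior parameters are (α+s, β+f).
Match parameters: s=21−17=4, f=43−5=38.

4 defective items and 38 good items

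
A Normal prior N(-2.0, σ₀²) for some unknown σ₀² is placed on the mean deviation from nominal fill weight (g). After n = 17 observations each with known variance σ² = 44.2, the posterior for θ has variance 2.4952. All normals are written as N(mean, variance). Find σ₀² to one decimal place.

Posterior precision equals prior precision plus data precision: 1/σ_n² = 1/σ₀² + n/σ².
So 1/σ₀² = 1/2.4952 − 17/44.2 = 0.400769 − 0.384615 = 0.016154.
Hence σ₀² = 1/0.016154 ≈ 61.9.

σ₀² = 61.9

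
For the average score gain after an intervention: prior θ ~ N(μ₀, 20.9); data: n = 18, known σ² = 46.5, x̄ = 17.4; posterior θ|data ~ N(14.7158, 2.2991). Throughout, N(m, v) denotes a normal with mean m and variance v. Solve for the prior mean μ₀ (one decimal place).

The posterior mean is a precision-weighted average: μ_n = (τ₀μ₀ + τ_data·x̄)/(τ₀+τ_data), with τ₀=1/σ₀² and τ_data=n/σ².
Here τ₀ = 1/20.9 = 0.047847 and τ_data = 18/46.5 = 0.387097, so τ_n = 0.434944.
Rearranging for μ₀: μ₀ = (μ_n·τ_n − τ_data·x̄)/τ₀ = (14.7158·0.434944 − 0.387097·17.4) / 0.047847 = -0.334939/0.047847 ≈ -7.0.

μ₀ = -7.0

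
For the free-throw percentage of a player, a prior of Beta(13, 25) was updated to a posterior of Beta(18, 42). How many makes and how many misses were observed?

A Beta(α, β) prior with s successes and f failures in binomial data gives a Beta(α+s, β+f) posterior.
So s = 18 − 13 = 5 and f = 42 − 25 = 17.

5 makes and 17 misses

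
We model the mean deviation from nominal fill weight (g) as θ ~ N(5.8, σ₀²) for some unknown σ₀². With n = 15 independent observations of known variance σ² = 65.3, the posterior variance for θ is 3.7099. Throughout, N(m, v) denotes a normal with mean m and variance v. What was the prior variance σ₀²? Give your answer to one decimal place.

For the Normal–Normal model with known σ², precisions add: τ_n = τ₀ + n/σ².
So 1/σ₀² = 1/3.7099 − 15/65.3 = 0.269549 − 0.229709 = 0.039840.
Hence σ₀² = 1/0.039840 ≈ 25.1.

σ₀² = 25.1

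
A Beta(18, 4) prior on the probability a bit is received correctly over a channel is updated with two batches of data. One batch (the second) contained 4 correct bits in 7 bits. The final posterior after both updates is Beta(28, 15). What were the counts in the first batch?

6 correct bits and 8 errors

Sequential conjugate updates are equivalent to a single update on the pooled data, so total successes = posterior α − prior α and total failures = posterior β − prior β.
Total across both batches: 28−18=10 correct bits, 15−4=11 errors.
Subtract the second batch: 10−4=6 correct bits and 11−3=8 errors.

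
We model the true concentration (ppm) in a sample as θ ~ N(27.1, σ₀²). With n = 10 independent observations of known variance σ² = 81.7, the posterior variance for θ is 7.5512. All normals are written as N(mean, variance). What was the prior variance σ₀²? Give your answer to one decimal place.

σ₀² = 99.7

Posterior precision equals prior precision plus data precision: 1/σ_n² = 1/σ₀² + n/σ².
So 1/σ₀² = 1/7.5512 − 10/81.7 = 0.132429 − 0.122399 = 0.010030.
Hence σ₀² = 1/0.010030 ≈ 99.7.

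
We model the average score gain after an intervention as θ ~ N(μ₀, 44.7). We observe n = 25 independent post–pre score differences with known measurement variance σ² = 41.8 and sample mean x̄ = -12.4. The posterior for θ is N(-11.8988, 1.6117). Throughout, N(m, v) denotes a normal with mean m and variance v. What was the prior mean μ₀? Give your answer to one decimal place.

The posterior mean is a precision-weighted average: μ_n = (τ₀μ₀ + τ_data·x̄)/(τ₀+τ_data), with τ₀=1/σ₀² and τ_data=n/σ².
Here τ₀ = 1/44.7 = 0.022371 and τ_data = 25/41.8 = 0.598086, so τ_n = 0.620457.
Rearranging for μ₀: μ₀ = (μ_n·τ_n − τ_data·x̄)/τ₀ = (-11.8988·0.620457 − 0.598086·-12.4) / 0.022371 = 0.033573/0.022371 ≈ 1.5.

μ₀ = 1.5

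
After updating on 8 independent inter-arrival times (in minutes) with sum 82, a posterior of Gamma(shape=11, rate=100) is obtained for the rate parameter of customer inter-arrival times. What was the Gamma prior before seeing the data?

Gamma–exponential conjugacy: posterior shape = α + n, posterior rate = β + Σtᵢ.
So α = 11 − 8 = 3 and β = 100 − 82 = 18.

Gamma(shape=3, rate=18)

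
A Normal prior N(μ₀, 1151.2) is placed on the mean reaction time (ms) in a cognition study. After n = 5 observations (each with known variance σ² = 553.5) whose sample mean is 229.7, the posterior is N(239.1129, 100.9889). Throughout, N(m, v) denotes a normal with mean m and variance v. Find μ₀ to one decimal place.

μ₀ = 337.0

With known observation variance, the Normal–Normal posterior has precision τ_n = τ₀ + n/σ² and mean μ_n = (τ₀μ₀ + (n/σ²)x̄)/τ_n.
Here τ₀ = 1/1151.2 = 0.000869 and τ_data = 5/553.5 = 0.009033, so τ_n = 0.009902.
Rearranging for μ₀: μ₀ = (μ_n·τ_n − τ_data·x̄)/τ₀ = (239.1129·0.009902 − 0.009033·229.7) / 0.000869 = 0.292816/0.000869 ≈ 337.0.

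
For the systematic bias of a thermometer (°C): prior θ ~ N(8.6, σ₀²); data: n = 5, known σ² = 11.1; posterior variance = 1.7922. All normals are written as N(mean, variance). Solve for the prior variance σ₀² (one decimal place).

σ₀² = 9.3

For the Normal–Normal model with known σ², precisions add: τ_n = τ₀ + n/σ².
So 1/σ₀² = 1/1.7922 − 5/11.1 = 0.557973 − 0.450450 = 0.107523.
Hence σ₀² = 1/0.107523 ≈ 9.3.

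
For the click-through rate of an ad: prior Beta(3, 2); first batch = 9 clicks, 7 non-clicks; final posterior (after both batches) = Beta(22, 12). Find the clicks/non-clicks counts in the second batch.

10 clicks and 3 non-clicks

Because Beta–binomial updating is additive in the counts, the combined data contributed (α_post−α_prior, β_post−β_prior) successes and failures.
Total across both batches: 22−3=19 clicks, 12−2=10 non-clicks.
Subtract the first batch: 19−9=10 clicks and 10−7=3 non-clicks.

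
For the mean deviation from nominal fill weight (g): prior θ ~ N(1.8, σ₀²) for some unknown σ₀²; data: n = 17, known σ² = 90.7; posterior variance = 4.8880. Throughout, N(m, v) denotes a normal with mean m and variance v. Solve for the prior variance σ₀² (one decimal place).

For the Normal–Normal model with known σ², precisions add: τ_n = τ₀ + n/σ².
So 1/σ₀² = 1/4.8880 − 17/90.7 = 0.204583 − 0.187431 = 0.017152.
Hence σ₀² = 1/0.017152 ≈ 58.3.

σ₀² = 58.3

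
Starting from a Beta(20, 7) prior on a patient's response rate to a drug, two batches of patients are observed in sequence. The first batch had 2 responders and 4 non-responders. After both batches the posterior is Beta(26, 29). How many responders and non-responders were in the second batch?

4 responders and 18 non-responders

Because Beta–binomial updating is additive in the counts, the combined data contributed (α_post−α_prior, β_post−β_prior) successes and failures.
Total across both batches: 26−20=6 responders, 29−7=22 non-responders.
Subtract the first batch: 6−2=4 responders and 22−4=18 non-responders.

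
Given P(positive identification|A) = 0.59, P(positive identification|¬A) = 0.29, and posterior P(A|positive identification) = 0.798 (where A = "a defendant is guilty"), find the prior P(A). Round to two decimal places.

P(A) = 0.66

Bayes' rule in odds form gives O(A|E) = O(A)·[P(E|A)/P(E|¬A)], hence O(A) = O(A|E)/LR.
Posterior odds = 0.798/(1−0.798) = 3.9505. LR = 0.59/0.29 = 2.0345.
Prior odds = 3.9505/2.0345 = 1.9418, so P(A) = 1.9418/(1+1.9418) ≈ 0.66.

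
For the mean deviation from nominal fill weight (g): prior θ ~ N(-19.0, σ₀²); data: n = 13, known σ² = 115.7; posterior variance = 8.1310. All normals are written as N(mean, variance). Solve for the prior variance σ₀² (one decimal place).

Posterior precision equals prior precision plus data precision: 1/σ_n² = 1/σ₀² + n/σ².
So 1/σ₀² = 1/8.1310 − 13/115.7 = 0.122986 − 0.112360 = 0.010626.
Hence σ₀² = 1/0.010626 ≈ 94.1.

σ₀² = 94.1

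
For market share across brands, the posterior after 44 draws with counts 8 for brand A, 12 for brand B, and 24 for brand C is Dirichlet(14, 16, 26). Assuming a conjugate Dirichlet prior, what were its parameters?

For a Dirichlet(α) prior with multinomial counts c, the posterior is Dirichlet(α + c) componentwise.
Subtract each count from the matching posterior parameter: 14−8=6, 16−12=4, 26−24=2.

Dirichlet(6, 4, 2)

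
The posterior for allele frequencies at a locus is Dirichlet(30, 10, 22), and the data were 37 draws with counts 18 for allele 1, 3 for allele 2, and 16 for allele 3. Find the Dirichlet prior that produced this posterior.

Dirichlet(12, 7, 6)

For a Dirichlet(α) prior with multinomial counts c, the posterior is Dirichlet(α + c) componentwise.
Subtract each count from the matching posterior parameter: 30−18=12, 10−3=7, 22−16=6.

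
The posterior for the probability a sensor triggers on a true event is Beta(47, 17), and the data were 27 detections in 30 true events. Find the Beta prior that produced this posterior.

Beta(20, 14)

Beta is conjugate to the binomial likelihood: posterior = Beta(a+s, b+f).
Subtract the data counts: 47−27=20, 17−3=14.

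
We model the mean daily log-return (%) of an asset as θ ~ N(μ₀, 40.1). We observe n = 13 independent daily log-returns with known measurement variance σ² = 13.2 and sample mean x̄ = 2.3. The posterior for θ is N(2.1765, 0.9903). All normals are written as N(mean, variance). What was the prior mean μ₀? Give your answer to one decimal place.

μ₀ = -2.7

With known observation variance, the Normal–Normal posterior has precision τ_n = τ₀ + n/σ² and mean μ_n = (τ₀μ₀ + (n/σ²)x̄)/τ_n.
Here τ₀ = 1/40.1 = 0.024938 and τ_data = 13/13.2 = 0.984848, so τ_n = 1.009786.
Rearranging for μ₀: μ₀ = (μ_n·τ_n − τ_data·x̄)/τ₀ = (2.1765·1.009786 − 0.984848·2.3) / 0.024938 = -0.067351/0.024938 ≈ -2.7.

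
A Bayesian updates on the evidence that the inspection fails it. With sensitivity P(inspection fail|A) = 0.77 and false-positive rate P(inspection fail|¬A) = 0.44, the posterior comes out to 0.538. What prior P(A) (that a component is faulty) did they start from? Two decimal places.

In odds form, posterior odds = prior odds × likelihood ratio, so prior odds = posterior odds ÷ LR.
Posterior odds = 0.538/(1−0.538) = 1.1645. LR = 0.77/0.44 = 1.7500.
Prior odds = 1.1645/1.7500 = 0.6654, so P(A) = 0.6654/(1+0.6654) ≈ 0.40.

P(A) = 0.40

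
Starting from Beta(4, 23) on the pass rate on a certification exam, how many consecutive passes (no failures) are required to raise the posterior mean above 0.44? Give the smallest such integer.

After k passes and 0 failures the posterior is Beta(4+k, 23), with mean (4+k)/(4+23+k).
Set (4+k)/(27+k) > 0.44 and solve: k > (0.44·27 − 4)/(1 − 0.44) = 14.071.
The smallest integer exceeding 14.071 is 15, and checking k=15: (19)/(42) = 0.4524 > 0.44.

k = 15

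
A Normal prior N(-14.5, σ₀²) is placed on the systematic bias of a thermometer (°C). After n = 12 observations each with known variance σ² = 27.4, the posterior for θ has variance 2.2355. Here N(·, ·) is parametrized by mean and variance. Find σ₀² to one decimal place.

Posterior precision equals prior precision plus data precision: 1/σ_n² = 1/σ₀² + n/σ².
So 1/σ₀² = 1/2.2355 − 12/27.4 = 0.447327 − 0.437956 = 0.009371.
Hence σ₀² = 1/0.009371 ≈ 106.7.

σ₀² = 106.7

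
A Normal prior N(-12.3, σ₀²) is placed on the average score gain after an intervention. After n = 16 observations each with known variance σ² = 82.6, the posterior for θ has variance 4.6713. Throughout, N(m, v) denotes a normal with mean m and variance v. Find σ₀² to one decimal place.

σ₀² = 49.1

For the Normal–Normal model with known σ², precisions add: τ_n = τ₀ + n/σ².
So 1/σ₀² = 1/4.6713 − 16/82.6 = 0.214073 − 0.193705 = 0.020368.
Hence σ₀² = 1/0.020368 ≈ 49.1.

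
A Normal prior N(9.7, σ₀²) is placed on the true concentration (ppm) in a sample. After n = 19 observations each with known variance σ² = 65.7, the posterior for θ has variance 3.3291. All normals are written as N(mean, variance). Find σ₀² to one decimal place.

σ₀² = 89.4

For the Normal–Normal model with known σ², precisions add: τ_n = τ₀ + n/σ².
So 1/σ₀² = 1/3.3291 − 19/65.7 = 0.300381 − 0.289193 = 0.011188.
Hence σ₀² = 1/0.011188 ≈ 89.4.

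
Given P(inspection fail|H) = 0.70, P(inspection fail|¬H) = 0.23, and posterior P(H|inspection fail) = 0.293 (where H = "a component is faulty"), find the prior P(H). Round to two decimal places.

In odds form, posterior odds = prior odds × likelihood ratio, so prior odds = posterior odds ÷ LR.
Posterior odds = 0.293/(1−0.293) = 0.4144. LR = 0.70/0.23 = 3.0435.
Prior odds = 0.4144/3.0435 = 0.1362, so P(H) = 0.1362/(1+0.1362) ≈ 0.12.

P(H) = 0.12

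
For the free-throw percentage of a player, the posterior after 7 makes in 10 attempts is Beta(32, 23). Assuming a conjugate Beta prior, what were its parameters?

Under Beta–binomial conjugacy the posterior parameters are (α+s, β+f).
So α = 32 − 7 = 25 and β = 23 − 3 = 20.

Beta(25, 20)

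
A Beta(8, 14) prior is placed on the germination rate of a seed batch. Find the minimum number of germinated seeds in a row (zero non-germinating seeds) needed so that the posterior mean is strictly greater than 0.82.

After k germinated seeds and 0 non-germinating seeds the posterior is Beta(8+k, 14), with mean (8+k)/(8+14+k).
Set (8+k)/(22+k) > 0.82 and solve: k > (0.82·22 − 8)/(1 − 0.82) = 55.778.
The smallest integer exceeding 55.778 is 56.

k = 56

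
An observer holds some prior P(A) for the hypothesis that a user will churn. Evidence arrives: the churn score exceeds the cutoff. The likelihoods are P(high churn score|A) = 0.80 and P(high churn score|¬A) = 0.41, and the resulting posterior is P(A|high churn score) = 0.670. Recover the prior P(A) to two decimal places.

P(A) = 0.51

In odds form, posterior odds = prior odds × likelihood ratio, so prior odds = posterior odds ÷ LR.
Posterior odds = 0.670/(1−0.670) = 2.0303. LR = 0.80/0.41 = 1.9512.
Prior odds = 2.0303/1.9512 = 1.0405, so P(A) = 1.0405/(1+1.0405) ≈ 0.51.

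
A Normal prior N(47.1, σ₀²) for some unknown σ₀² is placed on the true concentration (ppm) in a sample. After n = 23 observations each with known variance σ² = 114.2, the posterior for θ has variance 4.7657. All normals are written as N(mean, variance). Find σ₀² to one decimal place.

For the Normal–Normal model with known σ², precisions add: τ_n = τ₀ + n/σ².
So 1/σ₀² = 1/4.7657 − 23/114.2 = 0.209833 − 0.201401 = 0.008432.
Hence σ₀² = 1/0.008432 ≈ 118.6.

σ₀² = 118.6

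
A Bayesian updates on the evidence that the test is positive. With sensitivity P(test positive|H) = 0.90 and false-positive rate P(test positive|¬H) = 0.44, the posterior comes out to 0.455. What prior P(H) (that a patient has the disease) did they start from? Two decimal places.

In odds form, posterior odds = prior odds × likelihood ratio, so prior odds = posterior odds ÷ LR.
Posterior odds = 0.455/(1−0.455) = 0.8349. LR = 0.90/0.44 = 2.0455.
Prior odds = 0.8349/2.0455 = 0.4082, so P(H) = 0.4082/(1+0.4082) ≈ 0.29.

P(H) = 0.29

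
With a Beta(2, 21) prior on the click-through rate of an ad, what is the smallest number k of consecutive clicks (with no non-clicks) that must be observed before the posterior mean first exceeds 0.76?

After k clicks and 0 non-clicks the posterior is Beta(2+k, 21), with mean (2+k)/(2+21+k).
Set (2+k)/(23+k) > 0.76 and solve: k > (0.76·23 − 2)/(1 − 0.76) = 64.500.
The smallest integer exceeding 64.500 is 65.

k = 65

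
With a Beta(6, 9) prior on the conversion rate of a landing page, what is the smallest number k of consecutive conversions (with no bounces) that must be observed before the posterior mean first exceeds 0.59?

k = 7

After k conversions and 0 bounces the posterior is Beta(6+k, 9), with mean (6+k)/(6+9+k).
Set (6+k)/(15+k) > 0.59 and solve: k > (0.59·15 − 6)/(1 − 0.59) = 6.951.
The smallest integer exceeding 6.951 is 7, and checking k=7: (13)/(22) = 0.5909 > 0.59.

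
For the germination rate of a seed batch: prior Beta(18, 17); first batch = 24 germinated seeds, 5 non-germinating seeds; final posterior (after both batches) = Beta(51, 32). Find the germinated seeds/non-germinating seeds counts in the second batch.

9 germinated seeds and 10 non-germinating seeds

Sequential conjugate updates are equivalent to a single update on the pooled data, so total successes = posterior α − prior α and total failures = posterior β − prior β.
Total across both batches: 51−18=33 germinated seeds, 32−17=15 non-germinating seeds.
Subtract the first batch: 33−24=9 germinated seeds and 15−5=10 non-germinating seeds.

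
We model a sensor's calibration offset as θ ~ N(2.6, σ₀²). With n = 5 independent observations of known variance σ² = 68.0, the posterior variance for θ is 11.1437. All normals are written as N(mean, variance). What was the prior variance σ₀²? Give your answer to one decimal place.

Posterior precision equals prior precision plus data precision: 1/σ_n² = 1/σ₀² + n/σ².
So 1/σ₀² = 1/11.1437 − 5/68.0 = 0.089737 − 0.073529 = 0.016208.
Hence σ₀² = 1/0.016208 ≈ 61.7.

σ₀² = 61.7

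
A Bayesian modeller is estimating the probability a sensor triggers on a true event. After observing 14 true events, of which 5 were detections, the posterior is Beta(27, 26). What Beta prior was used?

Under Beta–binomial conjugacy the posterior parameters are (α+s, β+f).
So α = 27 − 5 = 22 and β = 26 − 9 = 17.

Beta(22, 17)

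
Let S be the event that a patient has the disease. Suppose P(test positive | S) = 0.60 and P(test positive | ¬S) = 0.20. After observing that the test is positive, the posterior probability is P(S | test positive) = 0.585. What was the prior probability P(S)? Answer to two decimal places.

P(S) = 0.32

In odds form, posterior odds = prior odds × likelihood ratio, so prior odds = posterior odds ÷ LR.
Posterior odds = 0.585/(1−0.585) = 1.4096. LR = 0.60/0.20 = 3.0000.
Prior odds = 1.4096/3.0000 = 0.4699, so P(S) = 0.4699/(1+0.4699) ≈ 0.32.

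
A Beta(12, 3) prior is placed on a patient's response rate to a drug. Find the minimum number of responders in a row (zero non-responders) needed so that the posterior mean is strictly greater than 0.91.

After k responders and 0 non-responders the posterior is Beta(12+k, 3), with mean (12+k)/(12+3+k).
Set (12+k)/(15+k) > 0.91 and solve: k > (0.91·15 − 12)/(1 − 0.91) = 18.333.
The smallest integer exceeding 18.333 is 19.

k = 19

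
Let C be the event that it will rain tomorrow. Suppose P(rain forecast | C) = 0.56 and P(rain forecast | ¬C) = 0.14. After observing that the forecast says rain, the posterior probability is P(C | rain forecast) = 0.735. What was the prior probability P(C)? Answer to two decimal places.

Bayes' rule in odds form gives O(C|E) = O(C)·[P(E|C)/P(E|¬C)], hence O(C) = O(C|E)/LR.
Posterior odds = 0.735/(1−0.735) = 2.7736. LR = 0.56/0.14 = 4.0000.
Prior odds = 2.7736/4.0000 = 0.6934, so P(C) = 0.6934/(1+0.6934) ≈ 0.41.

P(C) = 0.41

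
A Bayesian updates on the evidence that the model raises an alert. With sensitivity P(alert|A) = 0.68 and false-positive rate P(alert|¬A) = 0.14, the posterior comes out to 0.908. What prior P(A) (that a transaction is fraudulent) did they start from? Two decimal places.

P(A) = 0.67

In odds form, posterior odds = prior odds × likelihood ratio, so prior odds = posterior odds ÷ LR.
Posterior odds = 0.908/(1−0.908) = 9.8696. LR = 0.68/0.14 = 4.8571.
Prior odds = 9.8696/4.8571 = 2.0320, so P(A) = 2.0320/(1+2.0320) ≈ 0.67.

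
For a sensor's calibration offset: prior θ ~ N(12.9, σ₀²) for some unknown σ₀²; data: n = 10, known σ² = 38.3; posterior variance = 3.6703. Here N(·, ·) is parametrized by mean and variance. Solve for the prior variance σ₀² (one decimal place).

For the Normal–Normal model with known σ², precisions add: τ_n = τ₀ + n/σ².
So 1/σ₀² = 1/3.6703 − 10/38.3 = 0.272457 − 0.261097 = 0.011360.
Hence σ₀² = 1/0.011360 ≈ 88.0.

σ₀² = 88.0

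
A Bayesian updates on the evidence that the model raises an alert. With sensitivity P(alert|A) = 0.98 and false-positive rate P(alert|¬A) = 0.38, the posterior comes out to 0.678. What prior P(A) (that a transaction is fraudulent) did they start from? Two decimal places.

P(A) = 0.45

Bayes' rule in odds form gives O(A|E) = O(A)·[P(E|A)/P(E|¬A)], hence O(A) = O(A|E)/LR.
Posterior odds = 0.678/(1−0.678) = 2.1056. LR = 0.98/0.38 = 2.5789.
Prior odds = 2.1056/2.5789 = 0.8165, so P(A) = 0.8165/(1+0.8165) ≈ 0.45.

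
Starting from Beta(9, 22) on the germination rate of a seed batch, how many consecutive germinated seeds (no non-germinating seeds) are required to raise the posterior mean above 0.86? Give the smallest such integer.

After k germinated seeds and 0 non-germinating seeds the posterior is Beta(9+k, 22), with mean (9+k)/(9+22+k).
Set (9+k)/(31+k) > 0.86 and solve: k > (0.86·31 − 9)/(1 − 0.86) = 126.143.
The smallest integer exceeding 126.143 is 127, and checking k=127: (136)/(158) = 0.8608 > 0.86.

k = 127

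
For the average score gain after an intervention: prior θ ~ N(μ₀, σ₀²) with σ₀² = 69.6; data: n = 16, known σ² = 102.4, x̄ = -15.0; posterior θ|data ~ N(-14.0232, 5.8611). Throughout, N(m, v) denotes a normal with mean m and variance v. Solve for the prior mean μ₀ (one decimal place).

μ₀ = -3.4

With known observation variance, the Normal–Normal posterior has precision τ_n = τ₀ + n/σ² and mean μ_n = (τ₀μ₀ + (n/σ²)x̄)/τ_n.
Here τ₀ = 1/69.6 = 0.014368 and τ_data = 16/102.4 = 0.156250, so τ_n = 0.170618.
Rearranging for μ₀: μ₀ = (μ_n·τ_n − τ_data·x̄)/τ₀ = (-14.0232·0.170618 − 0.156250·-15.0) / 0.014368 = -0.048860/0.014368 ≈ -3.4.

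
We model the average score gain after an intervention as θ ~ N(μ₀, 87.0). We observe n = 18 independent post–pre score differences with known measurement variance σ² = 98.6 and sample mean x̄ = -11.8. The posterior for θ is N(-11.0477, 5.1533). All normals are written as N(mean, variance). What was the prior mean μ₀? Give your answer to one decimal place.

μ₀ = 0.9

With known observation variance, the Normal–Normal posterior has precision τ_n = τ₀ + n/σ² and mean μ_n = (τ₀μ₀ + (n/σ²)x̄)/τ_n.
Here τ₀ = 1/87.0 = 0.011494 and τ_data = 18/98.6 = 0.182556, so τ_n = 0.194050.
Rearranging for μ₀: μ₀ = (μ_n·τ_n − τ_data·x̄)/τ₀ = (-11.0477·0.194050 − 0.182556·-11.8) / 0.011494 = 0.010355/0.011494 ≈ 0.9.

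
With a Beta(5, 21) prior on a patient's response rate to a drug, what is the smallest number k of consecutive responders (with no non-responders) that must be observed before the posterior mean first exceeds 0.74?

After k responders and 0 non-responders the posterior is Beta(5+k, 21), with mean (5+k)/(5+21+k).
Set (5+k)/(26+k) > 0.74 and solve: k > (0.74·26 − 5)/(1 − 0.74) = 54.769.
The smallest integer exceeding 54.769 is 55.

k = 55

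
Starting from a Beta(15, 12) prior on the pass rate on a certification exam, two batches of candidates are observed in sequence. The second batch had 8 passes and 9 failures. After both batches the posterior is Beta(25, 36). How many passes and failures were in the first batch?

2 passes and 15 failures

Because Beta–binomial updating is additive in the counts, the combined data contributed (α_post−α_prior, β_post−β_prior) successes and failures.
Total across both batches: 25−15=10 passes, 36−12=24 failures.
Subtract the second batch: 10−8=2 passes and 24−9=15 failures.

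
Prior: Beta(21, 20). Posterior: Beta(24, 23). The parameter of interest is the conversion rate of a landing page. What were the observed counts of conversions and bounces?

3 conversions and 3 bounces

Under Beta–binomial conjugacy the posterior parameters are (a+s, b+f).
So s = 24 − 21 = 3 and f = 23 − 20 = 3.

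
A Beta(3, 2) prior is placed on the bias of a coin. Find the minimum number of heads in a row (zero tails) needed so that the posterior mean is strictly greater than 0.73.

After k heads and 0 tails the posterior is Beta(3+k, 2), with mean (3+k)/(3+2+k).
Set (3+k)/(5+k) > 0.73 and solve: k > (0.73·5 − 3)/(1 − 0.73) = 2.407.
The smallest integer exceeding 2.407 is 3, and checking k=3: (6)/(8) = 0.7500 > 0.73.

k = 3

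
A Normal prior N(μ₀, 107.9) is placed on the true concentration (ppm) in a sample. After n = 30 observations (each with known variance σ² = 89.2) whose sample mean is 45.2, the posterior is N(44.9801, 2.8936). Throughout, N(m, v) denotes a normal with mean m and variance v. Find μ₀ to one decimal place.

μ₀ = 37.0

The posterior mean is a precision-weighted average: μ_n = (τ₀μ₀ + τ_data·x̄)/(τ₀+τ_data), with τ₀=1/σ₀² and τ_data=n/σ².
Here τ₀ = 1/107.9 = 0.009268 and τ_data = 30/89.2 = 0.336323, so τ_n = 0.345591.
Rearranging for μ₀: μ₀ = (μ_n·τ_n − τ_data·x̄)/τ₀ = (44.9801·0.345591 − 0.336323·45.2) / 0.009268 = 0.342918/0.009268 ≈ 37.0.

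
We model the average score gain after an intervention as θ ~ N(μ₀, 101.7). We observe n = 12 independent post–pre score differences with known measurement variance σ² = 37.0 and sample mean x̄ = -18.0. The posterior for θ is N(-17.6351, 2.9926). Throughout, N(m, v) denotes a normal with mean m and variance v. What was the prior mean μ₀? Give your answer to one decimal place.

μ₀ = -5.6

The posterior mean is a precision-weighted average: μ_n = (τ₀μ₀ + τ_data·x̄)/(τ₀+τ_data), with τ₀=1/σ₀² and τ_data=n/σ².
Here τ₀ = 1/101.7 = 0.009833 and τ_data = 12/37.0 = 0.324324, so τ_n = 0.334157.
Rearranging for μ₀: μ₀ = (μ_n·τ_n − τ_data·x̄)/τ₀ = (-17.6351·0.334157 − 0.324324·-18.0) / 0.009833 = -0.055060/0.009833 ≈ -5.6.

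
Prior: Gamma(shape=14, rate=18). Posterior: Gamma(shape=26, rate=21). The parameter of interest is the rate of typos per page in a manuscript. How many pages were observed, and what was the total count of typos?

n = 3 pages with total 12 typos

Gamma–Poisson conjugacy: posterior shape = α + Σxᵢ, posterior rate = β + n.
Matching: Σxᵢ = 26 − 14 = 12 and n = 21 − 18 = 3.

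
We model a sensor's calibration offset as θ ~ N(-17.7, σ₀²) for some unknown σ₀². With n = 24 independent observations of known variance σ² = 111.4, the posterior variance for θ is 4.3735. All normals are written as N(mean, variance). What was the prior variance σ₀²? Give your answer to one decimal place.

For the Normal–Normal model with known σ², precisions add: τ_n = τ₀ + n/σ².
So 1/σ₀² = 1/4.3735 − 24/111.4 = 0.228650 − 0.215440 = 0.013210.
Hence σ₀² = 1/0.013210 ≈ 75.7.

σ₀² = 75.7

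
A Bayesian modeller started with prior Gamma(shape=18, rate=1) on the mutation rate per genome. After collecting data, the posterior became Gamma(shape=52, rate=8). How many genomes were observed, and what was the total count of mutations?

Gamma–Poisson conjugacy: posterior shape = α + Σxᵢ, posterior rate = β + n.
Matching: Σxᵢ = 52 − 18 = 34 and n = 8 − 1 = 7.

n = 7 genomes with total 34 mutations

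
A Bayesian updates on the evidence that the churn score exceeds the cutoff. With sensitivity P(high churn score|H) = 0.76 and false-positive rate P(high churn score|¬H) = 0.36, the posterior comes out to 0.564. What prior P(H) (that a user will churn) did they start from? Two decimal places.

Bayes' rule in odds form gives O(H|E) = O(H)·[P(E|H)/P(E|¬H)], hence O(H) = O(H|E)/LR.
Posterior odds = 0.564/(1−0.564) = 1.2936. LR = 0.76/0.36 = 2.1111.
Prior odds = 1.2936/2.1111 = 0.6128, so P(H) = 0.6128/(1+0.6128) ≈ 0.38.

P(H) = 0.38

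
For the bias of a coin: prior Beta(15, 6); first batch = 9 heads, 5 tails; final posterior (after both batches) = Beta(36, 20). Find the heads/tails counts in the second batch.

Sequential conjugate updates are equivalent to a single update on the pooled data, so total successes = posterior α − prior α and total failures = posterior β − prior β.
Total across both batches: 36−15=21 heads, 20−6=14 tails.
Subtract the first batch: 21−9=12 heads and 14−5=9 tails.

12 heads and 9 tails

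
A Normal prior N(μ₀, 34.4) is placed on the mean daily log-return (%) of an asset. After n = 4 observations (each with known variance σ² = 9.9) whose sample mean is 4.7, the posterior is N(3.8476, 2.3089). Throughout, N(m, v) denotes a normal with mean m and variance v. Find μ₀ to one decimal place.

μ₀ = -8.0

The posterior mean is a precision-weighted average: μ_n = (τ₀μ₀ + τ_data·x̄)/(τ₀+τ_data), with τ₀=1/σ₀² and τ_data=n/σ².
Here τ₀ = 1/34.4 = 0.029070 and τ_data = 4/9.9 = 0.404040, so τ_n = 0.433110.
Rearranging for μ₀: μ₀ = (μ_n·τ_n − τ_data·x̄)/τ₀ = (3.8476·0.433110 − 0.404040·4.7) / 0.029070 = -0.232554/0.029070 ≈ -8.0.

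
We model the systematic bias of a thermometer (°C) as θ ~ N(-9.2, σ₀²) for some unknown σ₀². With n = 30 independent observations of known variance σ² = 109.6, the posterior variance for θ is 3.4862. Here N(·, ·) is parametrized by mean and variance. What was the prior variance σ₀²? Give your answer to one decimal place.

σ₀² = 76.2

For the Normal–Normal model with known σ², precisions add: τ_n = τ₀ + n/σ².
So 1/σ₀² = 1/3.4862 − 30/109.6 = 0.286845 − 0.273723 = 0.013122.
Hence σ₀² = 1/0.013122 ≈ 76.2.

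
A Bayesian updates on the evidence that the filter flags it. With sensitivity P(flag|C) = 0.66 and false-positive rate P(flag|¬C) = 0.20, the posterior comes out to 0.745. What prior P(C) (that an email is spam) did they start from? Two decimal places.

P(C) = 0.47

Bayes' rule in odds form gives O(C|E) = O(C)·[P(E|C)/P(E|¬C)], hence O(C) = O(C|E)/LR.
Posterior odds = 0.745/(1−0.745) = 2.9216. LR = 0.66/0.20 = 3.3000.
Prior odds = 2.9216/3.3000 = 0.8853, so P(C) = 0.8853/(1+0.8853) ≈ 0.47.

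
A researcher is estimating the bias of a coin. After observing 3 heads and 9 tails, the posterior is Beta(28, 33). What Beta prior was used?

Beta(25, 24)

Under Beta–binomial conjugacy the posterior parameters are (α+s, β+f).
So α = 28 − 3 = 25 and β = 33 − 9 = 24.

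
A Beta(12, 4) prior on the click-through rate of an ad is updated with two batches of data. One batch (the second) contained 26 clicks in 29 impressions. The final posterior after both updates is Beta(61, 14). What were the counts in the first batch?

Sequential conjugate updates are equivalent to a single update on the pooled data, so total successes = posterior α − prior α and total failures = posterior β − prior β.
Total across both batches: 61−12=49 clicks, 14−4=10 non-clicks.
Subtract the second batch: 49−26=23 clicks and 10−3=7 non-clicks.

23 clicks and 7 non-clicks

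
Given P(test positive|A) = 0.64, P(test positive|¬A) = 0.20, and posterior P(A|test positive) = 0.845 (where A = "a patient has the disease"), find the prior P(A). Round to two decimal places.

In odds form, posterior odds = prior odds × likelihood ratio, so prior odds = posterior odds ÷ LR.
Posterior odds = 0.845/(1−0.845) = 5.4516. LR = 0.64/0.20 = 3.2000.
Prior odds = 5.4516/3.2000 = 1.7036, so P(A) = 1.7036/(1+1.7036) ≈ 0.63.

P(A) = 0.63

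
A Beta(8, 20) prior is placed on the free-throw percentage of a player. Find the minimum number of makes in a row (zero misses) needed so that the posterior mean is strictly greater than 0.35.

After k makes and 0 misses the posterior is Beta(8+k, 20), with mean (8+k)/(8+20+k).
Set (8+k)/(28+k) > 0.35 and solve: k > (0.35·28 − 8)/(1 − 0.35) = 2.769.
The smallest integer exceeding 2.769 is 3, and checking k=3: (11)/(31) = 0.3548 > 0.35.

k = 3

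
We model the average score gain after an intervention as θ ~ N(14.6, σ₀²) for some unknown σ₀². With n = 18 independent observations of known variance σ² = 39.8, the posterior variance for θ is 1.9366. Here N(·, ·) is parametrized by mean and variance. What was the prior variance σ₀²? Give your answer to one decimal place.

Posterior precision equals prior precision plus data precision: 1/σ_n² = 1/σ₀² + n/σ².
So 1/σ₀² = 1/1.9366 − 18/39.8 = 0.516369 − 0.452261 = 0.064108.
Hence σ₀² = 1/0.064108 ≈ 15.6.

σ₀² = 15.6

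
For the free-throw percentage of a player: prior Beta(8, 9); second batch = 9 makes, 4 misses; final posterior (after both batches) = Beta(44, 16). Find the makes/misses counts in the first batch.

Because Beta–binomial updating is additive in the counts, the combined data contributed (α_post−α_prior, β_post−β_prior) successes and failures.
Total across both batches: 44−8=36 makes, 16−9=7 misses.
Subtract the second batch: 36−9=27 makes and 7−4=3 misses.

27 makes and 3 misses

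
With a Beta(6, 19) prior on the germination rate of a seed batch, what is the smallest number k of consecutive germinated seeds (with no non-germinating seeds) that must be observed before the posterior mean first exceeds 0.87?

k = 122

After k germinated seeds and 0 non-germinating seeds the posterior is Beta(6+k, 19), with mean (6+k)/(6+19+k).
Set (6+k)/(25+k) > 0.87 and solve: k > (0.87·25 − 6)/(1 − 0.87) = 121.154.
The smallest integer exceeding 121.154 is 122, and checking k=122: (128)/(147) = 0.8707 > 0.87.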